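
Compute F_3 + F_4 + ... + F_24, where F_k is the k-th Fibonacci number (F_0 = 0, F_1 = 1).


Use the identity sum_{k=0}^{N} F_k = F_{N+2} - 1 (which follows from F_{k+2} - F_{k+1} = F_k). Then
sum_{k=3}^{24} F_k = (F_{26} - 1) - (F_{4} - 1) = F_{26} - F_{4}.
Computing: F_{26} = 121393, F_{4} = 3, so
Sum = 121393 - 3 = 121390.

121390


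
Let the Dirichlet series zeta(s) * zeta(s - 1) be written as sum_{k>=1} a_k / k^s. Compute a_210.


Convolution gives a_k = sum_{d | k} d * 1 = sum_{d | k} d = sigma(k), the sum of positive divisors of k.
For k = 210, the divisors are 1, 2, 3, 5, 6, 7, 10, 14, 15, 21, 30, 35, 42, 70, 105, 210, so
sigma(210) = 1 + 2 + 3 + 5 + 6 + 7 + 10 + 14 + 15 + 21 + 30 + 35 + 42 + 70 + 105 + 210 = 576.

576


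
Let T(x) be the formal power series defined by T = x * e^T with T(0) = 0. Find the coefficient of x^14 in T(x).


Apply the Lagrange inversion formula: if T = x * phi(T) with phi(t) = e^t, then
[x^n] T = (1/n) [t^(n-1)] phi(t)^n = (1/n) [t^(n-1)] e^(n t) = (1/n) * n^(n-1) / (n-1)! = n^(n-1) / n!.
When c = 1 this is the Cayley count of rooted labeled trees on n vertices, divided by n!.
For n = 14: 14^13 / 14! = 793714773254144/87178291200 = 7909306972/868725.

7909306972/868725


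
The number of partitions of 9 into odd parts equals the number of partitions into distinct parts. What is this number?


Computing partitions of 9 into odd parts (1, 3, 5, ...):
Using the generating function prod_{k>=0} 1/(1-x^(2k+1)),
the count is 8

8


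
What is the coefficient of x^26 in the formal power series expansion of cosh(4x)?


The Maclaurin series is cosh(t) = sum_{m>=0} t^(2m) / (2m)!, so substituting t = 4x, only even powers of x are nonzero, with coefficient of x^(2m) equal to 4^(2m) / (2m)!.
For x^26 the coefficient is 4^26/26! = 4503599627370496/403291461126605635584000000 = 536870912/48076088562799171875.

536870912/48076088562799171875


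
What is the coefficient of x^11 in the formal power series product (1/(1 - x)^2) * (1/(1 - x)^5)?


Combine the factors: (1/(1 - x)^2) * (1/(1 - x)^5) = 1/(1 - x)^7.
Then use 1/(1 - x)^r = sum_{k>=0} C(k + r - 1, r - 1) x^k with r = 7 and k = 11:
C(17, 6) = 12376.

12376


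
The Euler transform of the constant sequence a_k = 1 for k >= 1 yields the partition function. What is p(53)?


The Euler transform converts the sequence a_k = 1 into the number of integer partitions.
Using the recurrence or dynamic programming:
p(53) = 329931

329931


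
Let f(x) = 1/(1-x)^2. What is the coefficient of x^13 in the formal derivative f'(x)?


Differentiate: d/dx [ 1/(1-x)^r ] = r / (1-x)^(r+1).
Here r = 2, so f'(x) = 2 / (1-x)^3.
The expansion of 1/(1-x)^(r+1) has coefficient of x^n equal to C(n+r, r).
So the coefficient of x^13 in f'(x) is
2 * C(15, 2) = 2 * 105 = 210

210


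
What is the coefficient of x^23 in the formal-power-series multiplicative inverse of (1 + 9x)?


The inverse is 1/(1 + 9x). Apply the geometric identity 1/(1 - y) = sum_{k>=0} y^k with y = -9x:
1/(1 + 9x) = sum_{k>=0} (-9)^k x^k.
So the coefficient of x^23 is (-9)^23 = -8862938119652501095929.

-8862938119652501095929


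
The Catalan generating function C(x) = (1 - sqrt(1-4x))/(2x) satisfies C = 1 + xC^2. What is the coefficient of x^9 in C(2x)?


Substituting x -> 2x scales the n-th coefficient by 2^n, so [x^9] C(2x) = 2^9 * C_9.
C_9 = C(2*9, 9)/(10) = 48620/10 = 4862.
So 2^9 * 4862 = 512 * 4862 = 2489344.

2489344


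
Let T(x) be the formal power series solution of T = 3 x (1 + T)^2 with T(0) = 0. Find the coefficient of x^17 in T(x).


Apply the Lagrange inversion formula: if T = 3 x * phi(T) with phi(t) = (1 + t)^2, then [x^n] T = 3^n * (1/n) [t^(n-1)] phi(t)^n = 3^n * (1/n) [t^(n-1)] (1 + t)^(2n) = 3^n * (1/n) C(2n, n-1).
Using the identity C(2n, n-1) = C(2n, n) * n / (n+1), the unscaled factor equals C(2n, n) / (n+1) = C_n, the n-th Catalan number.
For n = 17: C_17 = C(34, 17) / 18 = 2333606220/18 = 129644790.
With the 3^17 = 129140163 factor, the coefficient is 129140163 * 129644790 = 16742349312700770.

16742349312700770


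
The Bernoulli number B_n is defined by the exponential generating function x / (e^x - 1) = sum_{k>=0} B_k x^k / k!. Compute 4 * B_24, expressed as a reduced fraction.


Bernoulli numbers can also be computed recursively via B_0 = 1 and sum_{j=0}^{m} C(m+1, j) B_j = 0 for m >= 1. Odd-index Bernoulli numbers vanish for k >= 3.
Computing B_24 = -236364091/2730, so 4 * B_24 = 4 * -236364091/2730 = -472728182/1365.

-472728182/1365


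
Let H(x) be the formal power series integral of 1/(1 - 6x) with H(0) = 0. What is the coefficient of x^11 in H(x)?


1/(1 - 6x) = sum_{k>=0} 6^k x^k. Integrating termwise with H(0) = 0:
H(x) = sum_{k>=0} 6^k x^(k+1) / (k+1) = sum_{m>=1} 6^(m-1) x^m / m.
For m = 11: 6^10/11 = 60466176/11 = 60466176/11.

60466176/11


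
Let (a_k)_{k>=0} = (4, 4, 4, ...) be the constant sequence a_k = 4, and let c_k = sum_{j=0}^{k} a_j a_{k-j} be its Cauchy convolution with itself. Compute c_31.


Since a_j = 4 for all j >= 0, the convolution sum becomes
c_k = sum_{j=0}^{k} 4 * 4 = 16 * (k + 1).
Equivalently, the generating function of (a_k) is 4/(1 - x) and its square is 16/(1 - x)^2 = sum_{k>=0} 16(k + 1) x^k.
For k = 31: 16 * 32 = 512.

512


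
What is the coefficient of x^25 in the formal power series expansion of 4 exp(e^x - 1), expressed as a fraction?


exp(e^x - 1) is the exponential generating function for the Bell numbers Bell_k: exp(e^x - 1) = sum_{k>=0} Bell_k x^k / k!.
So the coefficient of x^25 in 4 exp(e^x - 1) is 4 Bell_25 / 25!.
Computing: Bell_25 = 4638590332229999353 and 25! = 15511210043330985984000000, giving
4 * 4638590332229999353/15511210043330985984000000 = 356814640940769181/298292500833288192000000.

356814640940769181/298292500833288192000000


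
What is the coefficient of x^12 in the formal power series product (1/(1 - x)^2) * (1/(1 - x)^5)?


Combine the factors: (1/(1 - x)^2) * (1/(1 - x)^5) = 1/(1 - x)^7.
Then use 1/(1 - x)^r = sum_{k>=0} C(k + r - 1, r - 1) x^k with r = 7 and k = 12:
C(18, 6) = 18564.

18564


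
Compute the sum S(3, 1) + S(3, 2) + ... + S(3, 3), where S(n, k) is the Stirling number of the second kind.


By definition, S(n, k) counts partitions of an n-set into exactly k nonempty blocks.
Computing row n = 3 for k = 1..3:
S(3, k): 1, 3, 1
Sum = 5. (This equals Bell_3 since the sum runs over all k.)

5


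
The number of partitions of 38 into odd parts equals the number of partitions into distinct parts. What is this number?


Computing partitions of 38 into odd parts (1, 3, 5, ...):
Using the generating function prod_{k>=0} 1/(1-x^(2k+1)),
the count is 864

864


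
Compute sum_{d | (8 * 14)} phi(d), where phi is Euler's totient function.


First, 8 * 14 = 112. One classical identity is sum_{d | n} phi(d) = n (each k in [1, n] has a unique gcd with n, and among the k's with gcd(k, n) = n/d there are phi(d) of them). So the sum equals 112. We also verify directly:
Divisors of 112: 1, 2, 4, 7, 8, 14, 16, 28, 56, 112.
phi values: 1, 1, 2, 6, 4, 6, 8, 12, 24, 48.
Sum = 112.

112


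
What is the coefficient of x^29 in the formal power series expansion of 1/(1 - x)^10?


The negative binomial / multiset identity is
1/(1 - x)^r = sum_{k>=0} C(k + r - 1, r - 1) x^k.
Here r = 10 and k = 29, so the coefficient is
C(29 + 9, 9) = C(38, 9)
= 163011640

163011640


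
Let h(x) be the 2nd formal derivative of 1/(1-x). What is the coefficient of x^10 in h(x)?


Differentiating 2 times: d^2/dx^2 [1/(1-x)] = 2!/(1-x)^3.
The expansion 1/(1-x)^3 = sum_{k>=0} C(k+2, 2) x^k, so the coefficient of x^n in 2!/(1-x)^3 is 2! * C(n+2, 2).
For n = 10: 2 * C(12, 2) = 2 * 66 = 132

132


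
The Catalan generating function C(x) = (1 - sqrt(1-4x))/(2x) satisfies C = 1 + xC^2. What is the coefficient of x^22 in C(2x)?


Substituting x -> 2x scales the n-th coefficient by 2^n, so [x^22] C(2x) = 2^22 * C_22.
C_22 = C(2*22, 22)/(23) = 2104098963720/23 = 91482563640.
So 2^22 * 91482563640 = 4194304 * 91482563640 = 383705682605506560.

383705682605506560


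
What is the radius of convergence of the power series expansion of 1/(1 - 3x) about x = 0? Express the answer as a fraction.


Expanding 1/(1 - 3x) = sum_{k>=0} 3^k x^k, the series converges when |3x| < 1, i.e., |x| < 1/3.
So the radius of convergence is 1/3 = 1/3.

1/3


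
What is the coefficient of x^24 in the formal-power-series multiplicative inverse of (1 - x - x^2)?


Let the inverse be f(x) = sum_{k>=0} a_k x^k. From f(x) * (1 - x - x^2) = 1 and matching coefficients:
 x^0: a_0 = 1.
 x^1: a_1 - a_0 = 0, so a_1 = 1.
 x^k (k >= 2): a_k - a_{k-1} - a_{k-2} = 0, i.e. a_k = a_{k-1} + a_{k-2}.
This is the Fibonacci-type recurrence shifted so that a_0 = a_1 = 1.
Iterating: a_0=1, a_1=1, a_2=2, a_3=3, a_4=5, a_5=8, a_6=13, a_7=21, a_8=34, a_9=55, ...
a_24 = 75025.

75025


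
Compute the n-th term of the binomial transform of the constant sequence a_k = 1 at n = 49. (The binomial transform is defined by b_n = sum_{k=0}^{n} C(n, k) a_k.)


With a_k = 1 for all k, b_n = sum_{k=0}^{n} C(n, k) = 2^n by the binomial theorem.
For n = 49: 2^49 = 562949953421312.

562949953421312


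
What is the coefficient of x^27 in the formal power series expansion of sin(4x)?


The Maclaurin series is sin(t) = sum_{k>=0} (-1)^k t^(2k+1) / (2k+1)!, so substituting t = 4x, only odd powers of x are nonzero, with coefficient of x^(2k+1) equal to (-1)^k 4^(2k+1) / (2k+1)!.
Write 27 = 2*13 + 1, giving the coefficient (-1)^13 * 4^27 / 27! = -18014398509481984/10888869450418352160768000000 = -2147483648/1298054391195577640625.

-2147483648/1298054391195577640625


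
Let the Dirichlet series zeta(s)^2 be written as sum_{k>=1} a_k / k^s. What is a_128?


The Dirichlet convolution of the constant function 1 with itself gives (1 * 1)(k) = sum_{d | k} 1 = d(k), the number of positive divisors of k.
Since zeta(s) = sum_{k>=1} 1/k^s, we have zeta(s)^2 = sum_{k>=1} d(k)/k^s, so a_k = d(k).
For k = 128: the divisors are 1, 2, 4, 8, 16, 32, 64, 128.
Count = 8.

8


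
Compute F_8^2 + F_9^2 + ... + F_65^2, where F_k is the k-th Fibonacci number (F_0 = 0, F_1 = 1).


There is a standard identity sum_{k=0}^{N} F_k^2 = F_N * F_{N+1} (proved inductively from the telescoping relation F_k^2 = F_k F_{k+1} - F_{k-1} F_k). Then
sum_{k=8}^{65} F_k^2 = F_65 F_66 - F_7 F_8.
Computing: F_65 = 17167680177565, F_66 = 27777890035288, F_7 = 13, F_8 = 21.
Sum = 17167680177565 * 27777890035288 - 13 * 21 = 476881932133394135955913447.

476881932133394135955913447


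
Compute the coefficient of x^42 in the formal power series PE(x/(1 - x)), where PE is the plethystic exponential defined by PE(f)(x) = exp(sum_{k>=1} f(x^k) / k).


For f(x) = x/(1 - x) we have
sum_{k>=1} f(x^k) / k = sum_{k>=1} (1/k) * x^k / (1 - x^k) = sum_{k, m >= 1} x^(k m) / k,
which after exponentiating simplifies to
PE(x/(1 - x)) = prod_{k>=1} 1 / (1 - x^k).
This is the generating function for the partition function p(n), so the coefficient of x^42 is p(42).
Computing p(42) by dynamic programming over parts 1, 2, ..., 42: p(42) = 53174.

53174


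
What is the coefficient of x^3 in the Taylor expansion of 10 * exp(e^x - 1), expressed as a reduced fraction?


exp(e^x - 1) = sum_{k>=0} Bell_k x^k / k!, where Bell_k is the k-th Bell number.
So the coefficient of x^3 is 10 * Bell_3 / 3!.
Computing: Bell_3 = 5 and 3! = 6, giving
10 * 5/6 = 25/3.

25/3


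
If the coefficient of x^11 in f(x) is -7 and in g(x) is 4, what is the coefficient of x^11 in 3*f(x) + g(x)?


Scalar multiplication scales coefficients: 3 * -7 = -21.
Then add the g coefficient: -21 + 4
= -17

-17


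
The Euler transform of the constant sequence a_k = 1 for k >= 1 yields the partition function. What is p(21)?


The Euler transform converts the sequence a_k = 1 into the number of integer partitions.
Using the recurrence or dynamic programming:
p(21) = 792

792


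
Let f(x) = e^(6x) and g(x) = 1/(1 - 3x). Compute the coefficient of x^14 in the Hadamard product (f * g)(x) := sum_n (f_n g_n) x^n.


Expanding: f_k = 6^k/k! (from e^(6x)) and g_k = 3^k (from 1/(1 - 3x)). So the Hadamard coefficient (f * g)_k = 6^k 3^k / k! = (18)^k / k!.
For k = 14: 18^14/14! = 374813367582081024/87178291200 = 753145430616/175175.

753145430616/175175


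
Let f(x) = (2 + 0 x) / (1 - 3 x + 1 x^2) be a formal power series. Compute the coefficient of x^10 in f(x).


Write f(x) = sum_{k>=0} a_k x^k. Multiplying both sides by 1 - 3 x + 1 x^2 gives
(1 - 3 x + 1 x^2) sum_{k>=0} a_k x^k = 2 + 0 x.
Matching coefficients:
 x^0: a_0 = 2
 x^1: a_1 - 3 a_0 = 0  =>  a_1 = 3*2 + 0 = 6
 x^k (k >= 2): a_k = 3 a_{k-1} - 1 a_{k-2}.
Iterating: a_2 = 16, a_3 = 42, a_4 = 110, a_5 = 288, a_6 = 754, a_7 = 1974, a_8 = 5168, a_9 = 13530, a_10 = 35422.
So the coefficient of x^10 is 35422.

35422


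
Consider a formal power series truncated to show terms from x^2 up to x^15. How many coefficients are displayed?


From x^2 to x^15 inclusive, the count is 15 - 2 + 1 = 14.

14


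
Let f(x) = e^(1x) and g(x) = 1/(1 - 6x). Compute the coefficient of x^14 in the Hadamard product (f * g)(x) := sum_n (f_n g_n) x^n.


Expanding: f_k = 1^k/k! (from e^(1x)) and g_k = 6^k (from 1/(1 - 6x)). So the Hadamard coefficient (f * g)_k = 1^k 6^k / k! = (6)^k / k!.
For k = 14: 6^14/14! = 78364164096/87178291200 = 157464/175175.

157464/175175


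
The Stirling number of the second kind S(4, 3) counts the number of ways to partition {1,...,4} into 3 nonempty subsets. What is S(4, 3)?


Using the explicit formula S(n,k) = (1/k!) sum_{j=0}^{k} (-1)^(k-j) C(k,j) j^n:
S(4, 3) = 6
Equivalently, S(n,k) is n! times the coefficient of x^n in the EGF (e^x - 1)^k / k!.

6


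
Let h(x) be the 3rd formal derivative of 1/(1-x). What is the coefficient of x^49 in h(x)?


Differentiating 3 times: d^3/dx^3 [1/(1-x)] = 3!/(1-x)^4.
The expansion 1/(1-x)^4 = sum_{k>=0} C(k+3, 3) x^k, so the coefficient of x^n in 3!/(1-x)^4 is 3! * C(n+3, 3).
For n = 49: 6 * C(52, 3) = 6 * 22100 = 132600

132600


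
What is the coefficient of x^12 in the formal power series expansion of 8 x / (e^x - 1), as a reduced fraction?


The exponential generating function for Bernoulli numbers is
x / (e^x - 1) = sum_{k>=0} B_k x^k / k!.
So the coefficient of x^12 in 8 x / (e^x - 1) is 8 B_12 / 12!.
Computing: B_12 = -691/2730, 12! = 479001600, giving
8 * -691/2730 / 479001600 = -691/163459296000.

-691/163459296000


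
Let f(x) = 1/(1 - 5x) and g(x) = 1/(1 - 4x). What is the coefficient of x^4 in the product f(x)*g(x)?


The coefficient of x^n in f*g is the Cauchy product: sum_{k=0}^{n} a^k * b^(n-k).
With a=5, b=4, n=4:
sum_{k=0}^{4} 5^k * 4^(4-k)
= 2101

2101


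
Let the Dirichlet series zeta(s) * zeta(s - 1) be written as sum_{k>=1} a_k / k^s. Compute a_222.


Convolution gives a_k = sum_{d | k} d * 1 = sum_{d | k} d = sigma(k), the sum of positive divisors of k.
For k = 222, the divisors are 1, 2, 3, 6, 37, 74, 111, 222, so
sigma(222) = 1 + 2 + 3 + 6 + 37 + 74 + 111 + 222 = 456.

456


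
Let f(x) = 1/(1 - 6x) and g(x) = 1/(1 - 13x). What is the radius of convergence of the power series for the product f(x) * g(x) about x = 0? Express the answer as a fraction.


The radius of 1/(1 - 6x) is 1/6 (nearest singularity at x = 1/6), and the radius of 1/(1 - 13x) is 1/13.
The product f(x)*g(x) = 1/((1 - 6x)(1 - 13x)) has singularities at both 1/6 and 1/13, so its radius of convergence is the distance to the nearest one:
min(1/6, 1/13) = 1/13.

1/13


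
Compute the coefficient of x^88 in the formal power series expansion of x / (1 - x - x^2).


Let f(x) = sum_{k>=0} a_k x^k. Multiplying f(x) * (1 - x - x^2) = x and matching coefficients gives a_0 = 0, a_1 = 1, and a_k = a_{k-1} + a_{k-2} for k >= 2. These are the Fibonacci numbers F_k.
Iterating from F_0 = 0, F_1 = 1:
F_0=0, F_1=1, F_2=1, F_3=2, F_4=3, F_5=5, F_6=8, F_7=13, F_8=21, F_9=34, ...
F_88 = 1100087778366101931.

1100087778366101931


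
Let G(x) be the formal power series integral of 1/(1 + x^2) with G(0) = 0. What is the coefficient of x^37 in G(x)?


1/(1 + x^2) = sum_{j>=0} (-1)^j x^(2j). Integrating termwise with G(0) = 0:
G(x) = sum_{j>=0} (-1)^j x^(2j+1) / (2j+1) = arctan(x).
Only odd powers are nonzero. For x^37 write 37 = 2*18 + 1, giving
(-1)^18 / 37 = 1/37 = 1/37.

1/37


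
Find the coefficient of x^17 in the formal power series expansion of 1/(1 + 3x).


Write 1/(1 + c x) = 1/(1 - (-c) x) and apply the geometric-series identity
1/(1 - y) = sum_{k>=0} y^k to get 1/(1 + c x) = sum_{k>=0} (-c)^k x^k.
So the coefficient of x^k is (-c)^k = (-1)^k * c^k.
Here c = 3 and k = 17:
(-3)^17 = -1 * 129140163 = -129140163

-129140163


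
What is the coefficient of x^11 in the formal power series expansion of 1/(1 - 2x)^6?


The general identity 1/(1 - c x)^r = sum_{k>=0} c^k C(k + r - 1, r - 1) x^k follows by substituting y = c x into 1/(1 - y)^r = sum_{k>=0} C(k + r - 1, r - 1) y^k.
For c = 2, r = 6, k = 11:
2^11 * C(16, 5) = 2048 * 4368 = 8945664.

8945664


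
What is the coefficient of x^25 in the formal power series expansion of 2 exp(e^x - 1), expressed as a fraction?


exp(e^x - 1) is the exponential generating function for the Bell numbers Bell_k: exp(e^x - 1) = sum_{k>=0} Bell_k x^k / k!.
So the coefficient of x^25 in 2 exp(e^x - 1) is 2 Bell_25 / 25!.
Computing: Bell_25 = 4638590332229999353 and 25! = 15511210043330985984000000, giving
2 * 4638590332229999353/15511210043330985984000000 = 356814640940769181/596585001666576384000000.

356814640940769181/596585001666576384000000


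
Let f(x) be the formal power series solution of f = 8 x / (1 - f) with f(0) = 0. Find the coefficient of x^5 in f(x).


Apply Lagrange inversion: f = 8 x * phi(f) with phi(t) = 1/(1 - t), so
[x^n] f = 8^n * (1/n) [t^(n-1)] phi(t)^n = 8^n * (1/n) [t^(n-1)] (1 - t)^(-n) = 8^n * (1/n) C(2n - 2, n - 1) = 8^n * C_{n-1}.
For n = 5: C_4 = C(8, 4) / 5 = 70/5 = 14.
With the 8^5 = 32768 factor, the coefficient is 32768 * 14 = 458752.

458752


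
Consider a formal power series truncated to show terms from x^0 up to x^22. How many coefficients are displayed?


From x^0 to x^22 inclusive, the count is 22 - 0 + 1 = 23.

23


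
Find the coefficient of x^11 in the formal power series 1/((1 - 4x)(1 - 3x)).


By partial fractions or Cauchy convolution:
The coefficient equals sum_{k=0}^{11} 4^k * 3^(11-k).
= 16245775

16245775


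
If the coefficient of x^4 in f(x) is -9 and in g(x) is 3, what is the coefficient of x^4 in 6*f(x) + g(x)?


Scalar multiplication scales coefficients: 6 * -9 = -54.
Then add the g coefficient: -54 + 3
= -51

-51


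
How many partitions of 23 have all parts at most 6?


Using the generating function (1-x)^(-1)(1-x^2)^(-1)...(1-x^6)^(-1),
the coefficient of x^23 counts these restricted partitions.
Result = 454

454


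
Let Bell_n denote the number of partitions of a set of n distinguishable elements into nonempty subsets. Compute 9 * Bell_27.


Bell_27 can be computed from the Bell triangle or from Dobinski's identity Bell_n = (1/e) * sum_{k>=0} k^n / k!.
Computing Bell_27 = 545717047936059989389.
Then 9 * 545717047936059989389 = 4911453431424539904501.

4911453431424539904501


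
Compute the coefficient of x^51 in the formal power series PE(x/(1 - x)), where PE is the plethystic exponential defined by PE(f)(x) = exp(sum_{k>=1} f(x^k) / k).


For f(x) = x/(1 - x) we have
sum_{k>=1} f(x^k) / k = sum_{k>=1} (1/k) * x^k / (1 - x^k) = sum_{k, m >= 1} x^(k m) / k,
which after exponentiating simplifies to
PE(x/(1 - x)) = prod_{k>=1} 1 / (1 - x^k).
This is the generating function for the partition function p(n), so the coefficient of x^51 is p(51).
Computing p(51) by dynamic programming over parts 1, 2, ..., 51: p(51) = 239943.

239943


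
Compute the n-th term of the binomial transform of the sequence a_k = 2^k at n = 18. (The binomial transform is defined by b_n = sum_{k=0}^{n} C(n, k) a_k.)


With a_k = 2^k, b_n = sum_{k=0}^{n} C(n, k) 2^k = (1 + 2)^n by the binomial theorem.
For n = 18: (1 + 2)^18 = 3^18 = 387420489.

387420489


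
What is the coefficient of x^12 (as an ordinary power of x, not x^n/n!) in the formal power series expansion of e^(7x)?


The exponential series is e^y = sum_{k>=0} y^k / k!. Substituting y = 7x gives
e^(7x) = sum_{k>=0} 7^k x^k / k!.
So the coefficient of x^n is a^n/n! with a = 7, n = 12:
7^12 / 12! = 13841287201/479001600 = 1977326743/68428800

1977326743/68428800


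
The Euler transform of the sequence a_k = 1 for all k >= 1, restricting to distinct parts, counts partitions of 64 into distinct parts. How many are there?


Partitions of 64 into distinct parts can be computed via generating function.
Product (1+x)(1+x^2)(1+x^3)...
The coefficient of x^64 = 16444

16444


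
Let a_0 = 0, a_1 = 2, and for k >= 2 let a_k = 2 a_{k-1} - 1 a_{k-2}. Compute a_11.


Iterating the recurrence forward:
a_0 = 0
a_1 = 2
a_2 = 2*2 - 1*0 = 4
a_3 = 2*4 - 1*2 = 6
a_4 = 2*6 - 1*4 = 8
a_5 = 2*8 - 1*6 = 10
a_6 = 2*10 - 1*8 = 12
a_7 = 2*12 - 1*10 = 14
a_8 = 2*14 - 1*12 = 16
a_9 = 2*16 - 1*14 = 18
a_10 = 2*18 - 1*16 = 20
a_11 = 2*20 - 1*18 = 22
So a_11 = 22.

22


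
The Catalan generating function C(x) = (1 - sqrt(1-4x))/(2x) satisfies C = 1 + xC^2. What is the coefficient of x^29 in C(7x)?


Substituting x -> 7x scales the n-th coefficient by 7^n, so [x^29] C(7x) = 7^29 * C_29.
C_29 = C(2*29, 29)/(30) = 30067266499541040/30 = 1002242216651368.
So 7^29 * 1002242216651368 = 3219905755813179726837607 * 1002242216651368 = 3227125482114699703784517164127870396376.

3227125482114699703784517164127870396376


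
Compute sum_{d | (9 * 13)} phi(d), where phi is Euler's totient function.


First, 9 * 13 = 117. One classical identity is sum_{d | n} phi(d) = n (each k in [1, n] has a unique gcd with n, and among the k's with gcd(k, n) = n/d there are phi(d) of them). So the sum equals 117. We also verify directly:
Divisors of 117: 1, 3, 9, 13, 39, 117.
phi values: 1, 2, 6, 12, 24, 72.
Sum = 117.

117


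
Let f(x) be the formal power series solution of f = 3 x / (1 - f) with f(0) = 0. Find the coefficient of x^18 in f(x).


Apply Lagrange inversion: f = 3 x * phi(f) with phi(t) = 1/(1 - t), so
[x^n] f = 3^n * (1/n) [t^(n-1)] phi(t)^n = 3^n * (1/n) [t^(n-1)] (1 - t)^(-n) = 3^n * (1/n) C(2n - 2, n - 1) = 3^n * C_{n-1}.
For n = 18: C_17 = C(34, 17) / 18 = 2333606220/18 = 129644790.
With the 3^18 = 387420489 factor, the coefficient is 387420489 * 129644790 = 50227047938102310.

50227047938102310


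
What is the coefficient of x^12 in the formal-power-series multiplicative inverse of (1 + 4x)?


The inverse is 1/(1 + 4x). Apply the geometric identity 1/(1 - y) = sum_{k>=0} y^k with y = -4x:
1/(1 + 4x) = sum_{k>=0} (-4)^k x^k.
So the coefficient of x^12 is (-4)^12 = 16777216.

16777216


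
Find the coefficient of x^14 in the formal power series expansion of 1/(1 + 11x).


Write 1/(1 + c x) = 1/(1 - (-c) x) and apply the geometric-series identity
1/(1 - y) = sum_{k>=0} y^k to get 1/(1 + c x) = sum_{k>=0} (-c)^k x^k.
So the coefficient of x^k is (-c)^k = (-1)^k * c^k.
Here c = 11 and k = 14:
(-11)^14 = 1 * 379749833583241 = 379749833583241

379749833583241


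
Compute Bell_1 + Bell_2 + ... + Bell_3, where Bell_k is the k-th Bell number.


Recall Bell_k counts set partitions of a k-set (with Bell_0 = 1 by convention).
Bell_1 through Bell_3: 1, 2, 5
Sum = 1 + 2 + 5 = 8.

8


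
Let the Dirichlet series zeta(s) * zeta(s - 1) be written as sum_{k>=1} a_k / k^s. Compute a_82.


Convolution gives a_k = sum_{d | k} d * 1 = sum_{d | k} d = sigma(k), the sum of positive divisors of k.
For k = 82, the divisors are 1, 2, 41, 82, so
sigma(82) = 1 + 2 + 41 + 82 = 126.

126


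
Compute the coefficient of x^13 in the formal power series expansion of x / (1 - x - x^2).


Let f(x) = sum_{k>=0} a_k x^k. Multiplying f(x) * (1 - x - x^2) = x and matching coefficients gives a_0 = 0, a_1 = 1, and a_k = a_{k-1} + a_{k-2} for k >= 2. These are the Fibonacci numbers F_k.
Iterating from F_0 = 0, F_1 = 1:
F_0=0, F_1=1, F_2=1, F_3=2, F_4=3, F_5=5, F_6=8, F_7=13, F_8=21, F_9=34, ...
F_13 = 233.

233


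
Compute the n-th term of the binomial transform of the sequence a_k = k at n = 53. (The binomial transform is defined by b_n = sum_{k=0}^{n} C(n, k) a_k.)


With a_k = k, b_n = sum_{k=0}^{n} C(n, k) k. Using k * C(n, k) = n * C(n-1, k-1) gives b_n = n * sum_{k>=1} C(n-1, k-1) = n * 2^(n-1).
For n = 53: 53 * 2^52 = 53 * 4503599627370496 = 238690780250636288.

238690780250636288


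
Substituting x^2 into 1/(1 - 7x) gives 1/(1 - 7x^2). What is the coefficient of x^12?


The coefficient of x^(2m) in 1/(1 - 7x^2) is 7^m.
With n = 12 = 2*6, the coefficient is 7^6 = 117649.

117649


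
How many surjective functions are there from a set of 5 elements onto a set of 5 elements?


By inclusion-exclusion on which target elements are missed, the number of surjections from an n-set onto a k-set is
surj(n, k) = sum_{j=0}^{k} (-1)^j C(k, j) (k - j)^n.
Equivalently surj(n, k) = k! * S(n, k), where S(n, k) is the Stirling number of the second kind.
For n = 5, k = 5:
S(5, 5) = 1, so
surj = 5! * 1 = 120 * 1 = 120.

120


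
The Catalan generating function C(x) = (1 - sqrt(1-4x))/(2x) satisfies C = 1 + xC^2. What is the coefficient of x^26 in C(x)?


Substituting x -> x scales the n-th coefficient by 1, so [x^26] C(x) = C_26.
C_26 = C(2*26, 26)/(27) = 495918532948104/27 = 18367353072152.
= 18367353072152.

18367353072152


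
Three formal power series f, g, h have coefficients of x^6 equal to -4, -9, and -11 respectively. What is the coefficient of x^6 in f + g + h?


Series addition is componentwise:
-4 + -9 + -11
= -24

-24


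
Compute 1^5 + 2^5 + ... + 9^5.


This power sum has a closed form given by Faulhaber's formula
sum_{k=1}^{m} k^p = (1 / (p + 1)) * sum_{j=0}^{p} C(p + 1, j) B_j m^(p + 1 - j),
but for small m direct computation is fastest:
1 + 32 + 243 + 1024 + 3125 + 7776 + 16807 + 32768 + 59049 = 120825.

120825


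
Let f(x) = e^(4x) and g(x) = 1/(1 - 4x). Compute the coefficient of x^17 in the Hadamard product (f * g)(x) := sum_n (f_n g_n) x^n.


Expanding: f_k = 4^k/k! (from e^(4x)) and g_k = 4^k (from 1/(1 - 4x)). So the Hadamard coefficient (f * g)_k = 4^k 4^k / k! = (16)^k / k!.
For k = 17: 16^17/17! = 295147905179352825856/355687428096000 = 9007199254740992/10854718875.

9007199254740992/10854718875


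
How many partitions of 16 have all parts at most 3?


Using the generating function (1-x)^(-1)(1-x^2)^(-1)(1-x^3)^(-1),
the coefficient of x^16 counts these restricted partitions.
Result = 30

30


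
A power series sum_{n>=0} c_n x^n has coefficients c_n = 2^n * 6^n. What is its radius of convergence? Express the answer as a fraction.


By the root test (Cauchy-Hadamard), the radius is R = 1 / limsup_n |c_n|^(1/n).
Here |c_n|^(1/n) = (2^n * 6^n)^(1/n) = 2 * 6 = 12 for all n.
So R = 1/12 = 1/12.

1/12


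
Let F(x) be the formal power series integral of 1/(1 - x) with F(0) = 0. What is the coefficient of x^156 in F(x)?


1/(1 - x) = sum_{k>=0} x^k. Integrating termwise and using F(0) = 0 gives
F(x) = sum_{k>=0} x^(k+1) / (k+1) = sum_{m>=1} x^m / m = -ln(1 - x).
So the coefficient of x^156 is 1/156 = 1/156.

1/156


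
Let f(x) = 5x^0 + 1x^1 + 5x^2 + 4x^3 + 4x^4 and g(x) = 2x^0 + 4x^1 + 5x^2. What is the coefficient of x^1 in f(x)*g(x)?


Cauchy product at x^1:
5*4 + 1*2
= 22

22


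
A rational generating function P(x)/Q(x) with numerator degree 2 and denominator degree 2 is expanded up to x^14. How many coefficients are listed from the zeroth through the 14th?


Expanding up to x^14 gives the coefficients for x^0, x^1, ..., x^14.
That is 14 + 1 = 15 coefficients in total.

15


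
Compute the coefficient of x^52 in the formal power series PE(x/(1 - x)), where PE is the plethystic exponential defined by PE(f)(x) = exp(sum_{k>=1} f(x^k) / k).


For f(x) = x/(1 - x) we have
sum_{k>=1} f(x^k) / k = sum_{k>=1} (1/k) * x^k / (1 - x^k) = sum_{k, m >= 1} x^(k m) / k,
which after exponentiating simplifies to
PE(x/(1 - x)) = prod_{k>=1} 1 / (1 - x^k).
This is the generating function for the partition function p(n), so the coefficient of x^52 is p(52).
Computing p(52) by dynamic programming over parts 1, 2, ..., 52: p(52) = 281589.

281589


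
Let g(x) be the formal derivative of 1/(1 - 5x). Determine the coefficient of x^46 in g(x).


Differentiate termwise: d/dx sum_{k>=0} 5^k x^k = sum_{k>=1} k 5^k x^(k-1) = sum_{j>=0} (j+1) 5^(j+1) x^j.
Equivalently, d/dx [1/(1 - 5x)] = 5/(1 - 5x)^2.
For j = 46: 47 * 5^47 = 47 * 710542735760100185871124267578125 = 33395508580724708735942840576171875.

33395508580724708735942840576171875


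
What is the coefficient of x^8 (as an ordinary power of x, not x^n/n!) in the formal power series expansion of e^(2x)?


The exponential series is e^y = sum_{k>=0} y^k / k!. Substituting y = 2x gives
e^(2x) = sum_{k>=0} 2^k x^k / k!.
So the coefficient of x^n is a^n/n! with a = 2, n = 8:
2^8 / 8! = 256/40320 = 2/315

2/315


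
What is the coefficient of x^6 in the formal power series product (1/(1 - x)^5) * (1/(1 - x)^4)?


Combine the factors: (1/(1 - x)^5) * (1/(1 - x)^4) = 1/(1 - x)^9.
Then use 1/(1 - x)^r = sum_{k>=0} C(k + r - 1, r - 1) x^k with r = 9 and k = 6:
C(14, 8) = 3003.

3003


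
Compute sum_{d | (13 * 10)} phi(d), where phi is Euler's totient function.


First, 13 * 10 = 130. One classical identity is sum_{d | n} phi(d) = n (each k in [1, n] has a unique gcd with n, and among the k's with gcd(k, n) = n/d there are phi(d) of them). So the sum equals 130. We also verify directly:
Divisors of 130: 1, 2, 5, 10, 13, 26, 65, 130.
phi values: 1, 1, 4, 4, 12, 12, 48, 48.
Sum = 130.

130


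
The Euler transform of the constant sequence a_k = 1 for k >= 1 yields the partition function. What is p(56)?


The Euler transform converts the sequence a_k = 1 into the number of integer partitions.
Using the recurrence or dynamic programming:
p(56) = 526823

526823


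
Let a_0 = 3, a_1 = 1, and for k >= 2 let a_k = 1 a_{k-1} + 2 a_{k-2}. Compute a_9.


Iterating the recurrence forward:
a_0 = 3
a_1 = 1
a_2 = 1*1 + 2*3 = 7
a_3 = 1*7 + 2*1 = 9
a_4 = 1*9 + 2*7 = 23
a_5 = 1*23 + 2*9 = 41
a_6 = 1*41 + 2*23 = 87
a_7 = 1*87 + 2*41 = 169
a_8 = 1*169 + 2*87 = 343
a_9 = 1*343 + 2*169 = 681
So a_9 = 681.

681


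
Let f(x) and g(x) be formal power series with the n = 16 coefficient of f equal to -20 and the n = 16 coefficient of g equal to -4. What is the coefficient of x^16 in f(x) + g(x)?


Addition of formal power series is termwise.
The coefficient of x^16 in f + g = -20 + -4
= -24

-24


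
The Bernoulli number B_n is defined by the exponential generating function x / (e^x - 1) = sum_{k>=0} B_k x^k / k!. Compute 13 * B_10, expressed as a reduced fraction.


Bernoulli numbers can also be computed recursively via B_0 = 1 and sum_{j=0}^{m} C(m+1, j) B_j = 0 for m >= 1. Odd-index Bernoulli numbers vanish for k >= 3.
Computing B_10 = 5/66, so 13 * B_10 = 13 * 5/66 = 65/66.

65/66


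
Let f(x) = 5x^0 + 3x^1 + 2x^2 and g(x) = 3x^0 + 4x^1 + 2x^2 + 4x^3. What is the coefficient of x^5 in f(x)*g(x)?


Cauchy product at x^5:
2*4
= 8

8


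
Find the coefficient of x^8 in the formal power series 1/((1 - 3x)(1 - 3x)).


By partial fractions or Cauchy convolution:
The coefficient equals sum_{k=0}^{8} 3^k * 3^(8-k).
= 59049

59049


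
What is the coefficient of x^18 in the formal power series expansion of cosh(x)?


The Maclaurin series is cosh(t) = sum_{m>=0} t^(2m) / (2m)!, so substituting t = x, only even powers of x are nonzero, with coefficient of x^(2m) equal to 1 / (2m)!.
For x^18 the coefficient is 1/18! = 1/6402373705728000 = 1/6402373705728000.

1/6402373705728000


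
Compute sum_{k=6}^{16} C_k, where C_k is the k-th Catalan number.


C_6 through C_16: 132, 429, 1430, 4862, 16796, 58786, 208012, 742900, 2674440, 9694845, 35357670
Sum = 132 + 429 + 1430 + 4862 + 16796 + 58786 + 208012 + 742900 + 2674440 + 9694845 + 35357670
= 48760302

48760302


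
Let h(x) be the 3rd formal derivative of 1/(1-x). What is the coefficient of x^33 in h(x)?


Differentiating 3 times: d^3/dx^3 [1/(1-x)] = 3!/(1-x)^4.
The expansion 1/(1-x)^4 = sum_{k>=0} C(k+3, 3) x^k, so the coefficient of x^n in 3!/(1-x)^4 is 3! * C(n+3, 3).
For n = 33: 6 * C(36, 3) = 6 * 7140 = 42840

42840


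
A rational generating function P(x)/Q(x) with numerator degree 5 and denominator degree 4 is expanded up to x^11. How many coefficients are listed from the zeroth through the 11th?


Expanding up to x^11 gives the coefficients for x^0, x^1, ..., x^11.
That is 11 + 1 = 12 coefficients in total.

12


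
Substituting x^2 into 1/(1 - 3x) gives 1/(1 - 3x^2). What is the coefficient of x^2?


The coefficient of x^(2m) in 1/(1 - 3x^2) is 3^m.
With n = 2 = 2*1, the coefficient is 3^1 = 3.

3


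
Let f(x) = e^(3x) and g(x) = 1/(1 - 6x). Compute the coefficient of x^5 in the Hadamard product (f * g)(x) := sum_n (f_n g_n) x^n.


Expanding: f_k = 3^k/k! (from e^(3x)) and g_k = 6^k (from 1/(1 - 6x)). So the Hadamard coefficient (f * g)_k = 3^k 6^k / k! = (18)^k / k!.
For k = 5: 18^5/5! = 1889568/120 = 78732/5.

78732/5


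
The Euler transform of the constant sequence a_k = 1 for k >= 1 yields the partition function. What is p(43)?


The Euler transform converts the sequence a_k = 1 into the number of integer partitions.
Using the recurrence or dynamic programming:
p(43) = 63261

63261


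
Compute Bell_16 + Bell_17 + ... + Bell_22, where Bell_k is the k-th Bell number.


Recall Bell_k counts set partitions of a k-set (with Bell_0 = 1 by convention).
Bell_16 through Bell_22: 10480142147, 82864869804, 682076806159, 5832742205057, 51724158235372, 474869816156751, 4506715738447323
Sum = 10480142147 + 82864869804 + 682076806159 + 5832742205057 + 51724158235372 + 474869816156751 + 4506715738447323 = 5039917876862613.

5039917876862613


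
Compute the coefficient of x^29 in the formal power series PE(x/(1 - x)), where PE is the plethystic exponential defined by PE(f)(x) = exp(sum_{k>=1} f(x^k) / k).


For f(x) = x/(1 - x) we have
sum_{k>=1} f(x^k) / k = sum_{k>=1} (1/k) * x^k / (1 - x^k) = sum_{k, m >= 1} x^(k m) / k,
which after exponentiating simplifies to
PE(x/(1 - x)) = prod_{k>=1} 1 / (1 - x^k).
This is the generating function for the partition function p(n), so the coefficient of x^29 is p(29).
Computing p(29) by dynamic programming over parts 1, 2, ..., 29: p(29) = 4565.

4565


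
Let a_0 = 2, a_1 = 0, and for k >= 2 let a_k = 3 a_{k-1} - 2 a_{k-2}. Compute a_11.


Iterating the recurrence forward:
a_0 = 2
a_1 = 0
a_2 = 3*0 - 2*2 = -4
a_3 = 3*-4 - 2*0 = -12
a_4 = 3*-12 - 2*-4 = -28
a_5 = 3*-28 - 2*-12 = -60
a_6 = 3*-60 - 2*-28 = -124
a_7 = 3*-124 - 2*-60 = -252
a_8 = 3*-252 - 2*-124 = -508
a_9 = 3*-508 - 2*-252 = -1020
a_10 = 3*-1020 - 2*-508 = -2044
a_11 = 3*-2044 - 2*-1020 = -4092
So a_11 = -4092.

-4092


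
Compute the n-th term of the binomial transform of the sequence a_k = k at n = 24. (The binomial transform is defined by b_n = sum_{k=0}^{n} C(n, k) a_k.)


With a_k = k, b_n = sum_{k=0}^{n} C(n, k) k. Using k * C(n, k) = n * C(n-1, k-1) gives b_n = n * sum_{k>=1} C(n-1, k-1) = n * 2^(n-1).
For n = 24: 24 * 2^23 = 24 * 8388608 = 201326592.

201326592


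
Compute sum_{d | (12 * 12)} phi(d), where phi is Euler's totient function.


First, 12 * 12 = 144. One classical identity is sum_{d | n} phi(d) = n (each k in [1, n] has a unique gcd with n, and among the k's with gcd(k, n) = n/d there are phi(d) of them). So the sum equals 144. We also verify directly:
Divisors of 144: 1, 2, 3, 4, 6, 8, 9, 12, 16, 18, 24, 36, 48, 72, 144.
phi values: 1, 1, 2, 2, 2, 4, 6, 4, 8, 6, 8, 12, 16, 24, 48.
Sum = 144.

144


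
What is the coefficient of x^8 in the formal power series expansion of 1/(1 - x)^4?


The expansion 1/(1 - x)^r = sum_{k>=0} C(k + r - 1, r - 1) x^k follows from the multiset / negative-binomial theorem (or from repeated differentiation of the geometric series).
For r = 4 and k = 8:
C(11, 3) = 39916800 / (6 * 40320) = 165.

165


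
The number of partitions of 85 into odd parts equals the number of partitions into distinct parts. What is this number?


Computing partitions of 85 into odd parts (1, 3, 5, ...):
Using the generating function prod_{k>=0} 1/(1-x^(2k+1)),
the count is 121792

121792


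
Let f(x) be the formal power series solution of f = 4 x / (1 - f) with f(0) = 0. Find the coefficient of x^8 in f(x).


Apply Lagrange inversion: f = 4 x * phi(f) with phi(t) = 1/(1 - t), so
[x^n] f = 4^n * (1/n) [t^(n-1)] phi(t)^n = 4^n * (1/n) [t^(n-1)] (1 - t)^(-n) = 4^n * (1/n) C(2n - 2, n - 1) = 4^n * C_{n-1}.
For n = 8: C_7 = C(14, 7) / 8 = 3432/8 = 429.
With the 4^8 = 65536 factor, the coefficient is 65536 * 429 = 28114944.

28114944


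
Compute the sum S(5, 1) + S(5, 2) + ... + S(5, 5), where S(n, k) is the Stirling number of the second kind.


By definition, S(n, k) counts partitions of an n-set into exactly k nonempty blocks.
Computing row n = 5 for k = 1..5:
S(5, k): 1, 15, 25, 10, 1
Sum = 52. (This equals Bell_5 since the sum runs over all k.)

52


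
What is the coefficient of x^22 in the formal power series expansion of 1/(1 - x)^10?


The negative binomial / multiset identity is
1/(1 - x)^r = sum_{k>=0} C(k + r - 1, r - 1) x^k.
Here r = 10 and k = 22, so the coefficient is
C(22 + 9, 9) = C(31, 9)
= 20160075

20160075


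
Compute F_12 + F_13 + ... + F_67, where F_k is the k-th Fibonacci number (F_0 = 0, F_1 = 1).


Use the identity sum_{k=0}^{N} F_k = F_{N+2} - 1 (which follows from F_{k+2} - F_{k+1} = F_k). Then
sum_{k=12}^{67} F_k = (F_{69} - 1) - (F_{13} - 1) = F_{69} - F_{13}.
Computing: F_{69} = 117669030460994, F_{13} = 233, so
Sum = 117669030460994 - 233 = 117669030460761.

117669030460761


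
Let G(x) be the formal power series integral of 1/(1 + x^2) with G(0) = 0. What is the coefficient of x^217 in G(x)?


1/(1 + x^2) = sum_{j>=0} (-1)^j x^(2j). Integrating termwise with G(0) = 0:
G(x) = sum_{j>=0} (-1)^j x^(2j+1) / (2j+1) = arctan(x).
Only odd powers are nonzero. For x^217 write 217 = 2*108 + 1, giving
(-1)^108 / 217 = 1/217 = 1/217.

1/217


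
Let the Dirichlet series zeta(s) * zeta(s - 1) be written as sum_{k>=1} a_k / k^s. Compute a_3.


Convolution gives a_k = sum_{d | k} d * 1 = sum_{d | k} d = sigma(k), the sum of positive divisors of k.
For k = 3, the divisors are 1, 3, so
sigma(3) = 1 + 3 = 4.

4


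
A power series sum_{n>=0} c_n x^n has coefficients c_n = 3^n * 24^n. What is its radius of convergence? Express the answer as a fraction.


By the root test (Cauchy-Hadamard), the radius is R = 1 / limsup_n |c_n|^(1/n).
Here |c_n|^(1/n) = (3^n * 24^n)^(1/n) = 3 * 24 = 72 for all n.
So R = 1/72 = 1/72.

1/72


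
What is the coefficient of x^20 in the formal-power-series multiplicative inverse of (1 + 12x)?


The inverse is 1/(1 + 12x). Apply the geometric identity 1/(1 - y) = sum_{k>=0} y^k with y = -12x:
1/(1 + 12x) = sum_{k>=0} (-12)^k x^k.
So the coefficient of x^20 is (-12)^20 = 3833759992447475122176.

3833759992447475122176


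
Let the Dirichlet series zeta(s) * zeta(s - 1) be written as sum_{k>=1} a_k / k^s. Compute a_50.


Convolution gives a_k = sum_{d | k} d * 1 = sum_{d | k} d = sigma(k), the sum of positive divisors of k.
For k = 50, the divisors are 1, 2, 5, 10, 25, 50, so
sigma(50) = 1 + 2 + 5 + 10 + 25 + 50 = 93.

93


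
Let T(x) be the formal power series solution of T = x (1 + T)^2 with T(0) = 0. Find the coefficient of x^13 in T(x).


Apply the Lagrange inversion formula: if T = x * phi(T) with phi(t) = (1 + t)^2, then [x^n] T = (1/n) [t^(n-1)] phi(t)^n = (1/n) [t^(n-1)] (1 + t)^(2n) = (1/n) C(2n, n-1).
Using the identity C(2n, n-1) = C(2n, n) * n / (n+1), the unscaled factor equals C(2n, n) / (n+1) = C_n, the n-th Catalan number.
For n = 13: C_13 = C(26, 13) / 14 = 10400600/14 = 742900 = 742900.

742900
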